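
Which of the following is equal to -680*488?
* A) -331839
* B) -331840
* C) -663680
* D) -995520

-680 * 488 = -331840
B) -331840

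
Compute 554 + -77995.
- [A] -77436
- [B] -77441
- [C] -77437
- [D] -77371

554 + -77995 = -77441
B) -77441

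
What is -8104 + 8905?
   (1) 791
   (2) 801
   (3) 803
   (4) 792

-8104 + 8905 = 801
2) 801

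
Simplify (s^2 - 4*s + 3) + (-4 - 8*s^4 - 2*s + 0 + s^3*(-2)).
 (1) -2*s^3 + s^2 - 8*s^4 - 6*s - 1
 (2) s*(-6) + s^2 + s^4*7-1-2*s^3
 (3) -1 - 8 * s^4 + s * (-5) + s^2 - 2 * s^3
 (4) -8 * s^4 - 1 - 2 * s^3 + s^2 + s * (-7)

Adding the polynomials and combining like terms:
(s^2 - 4*s + 3) + (-4 - 8*s^4 - 2*s + 0 + s^3*(-2))
= -2*s^3 + s^2 - 8*s^4 - 6*s - 1
1) -2*s^3 + s^2 - 8*s^4 - 6*s - 1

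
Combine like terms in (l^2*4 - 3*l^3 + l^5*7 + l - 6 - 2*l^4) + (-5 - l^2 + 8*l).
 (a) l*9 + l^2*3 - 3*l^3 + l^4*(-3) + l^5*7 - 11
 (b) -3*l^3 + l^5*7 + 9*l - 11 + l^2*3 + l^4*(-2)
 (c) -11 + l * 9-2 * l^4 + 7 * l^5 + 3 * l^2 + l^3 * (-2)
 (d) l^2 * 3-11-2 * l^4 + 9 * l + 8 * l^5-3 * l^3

Adding the polynomials and combining like terms:
(l^2*4 - 3*l^3 + l^5*7 + l - 6 - 2*l^4) + (-5 - l^2 + 8*l)
= -3*l^3 + l^5*7 + 9*l - 11 + l^2*3 + l^4*(-2)
b) -3*l^3 + l^5*7 + 9*l - 11 + l^2*3 + l^4*(-2)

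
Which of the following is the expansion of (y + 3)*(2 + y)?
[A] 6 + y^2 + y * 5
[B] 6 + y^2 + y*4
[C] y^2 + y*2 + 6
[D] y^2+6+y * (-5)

Expanding (y + 3)*(2 + y):
= 6 + y^2 + y * 5
A) 6 + y^2 + y * 5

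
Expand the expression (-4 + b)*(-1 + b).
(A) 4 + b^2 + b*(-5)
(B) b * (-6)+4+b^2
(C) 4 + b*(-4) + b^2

Expanding (-4 + b)*(-1 + b):
= 4 + b^2 + b*(-5)
A) 4 + b^2 + b*(-5)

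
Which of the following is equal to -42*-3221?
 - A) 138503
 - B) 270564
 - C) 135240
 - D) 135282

-42 * -3221 = 135282
D) 135282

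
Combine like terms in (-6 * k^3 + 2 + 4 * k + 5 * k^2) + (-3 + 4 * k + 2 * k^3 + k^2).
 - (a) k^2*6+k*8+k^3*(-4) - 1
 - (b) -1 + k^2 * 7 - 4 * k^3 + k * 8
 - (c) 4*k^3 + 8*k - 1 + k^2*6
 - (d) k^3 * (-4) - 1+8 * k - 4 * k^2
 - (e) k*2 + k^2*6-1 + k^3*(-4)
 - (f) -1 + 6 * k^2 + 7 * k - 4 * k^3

Adding the polynomials and combining like terms:
(-6*k^3 + 2 + 4*k + 5*k^2) + (-3 + 4*k + 2*k^3 + k^2)
= k^2*6+k*8+k^3*(-4) - 1
a) k^2*6+k*8+k^3*(-4) - 1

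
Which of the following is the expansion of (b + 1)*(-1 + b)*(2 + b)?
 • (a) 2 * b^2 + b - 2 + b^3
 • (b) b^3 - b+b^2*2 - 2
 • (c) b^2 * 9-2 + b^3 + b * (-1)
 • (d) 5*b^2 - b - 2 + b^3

Expanding (b + 1)*(-1 + b)*(2 + b):
= b^3 - b+b^2*2 - 2
b) b^3 - b+b^2*2 - 2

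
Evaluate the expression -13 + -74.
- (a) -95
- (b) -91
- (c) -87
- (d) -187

-13 + -74 = -87
c) -87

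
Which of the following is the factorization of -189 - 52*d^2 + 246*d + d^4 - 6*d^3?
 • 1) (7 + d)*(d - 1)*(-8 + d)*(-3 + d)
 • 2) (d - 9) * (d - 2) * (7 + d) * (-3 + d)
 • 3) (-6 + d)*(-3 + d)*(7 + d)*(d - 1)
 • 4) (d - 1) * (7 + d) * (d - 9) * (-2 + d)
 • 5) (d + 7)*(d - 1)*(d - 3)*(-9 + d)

We need to factor -189 - 52*d^2 + 246*d + d^4 - 6*d^3.
The factored form is (d + 7)*(d - 1)*(d - 3)*(-9 + d).
5) (d + 7)*(d - 1)*(d - 3)*(-9 + d)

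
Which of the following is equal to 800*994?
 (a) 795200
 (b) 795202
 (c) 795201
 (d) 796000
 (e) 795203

800 * 994 = 795200
a) 795200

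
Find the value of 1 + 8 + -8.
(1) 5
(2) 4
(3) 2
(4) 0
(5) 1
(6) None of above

First: 1 + 8 = 9
Then: 9 + -8 = 1
5) 1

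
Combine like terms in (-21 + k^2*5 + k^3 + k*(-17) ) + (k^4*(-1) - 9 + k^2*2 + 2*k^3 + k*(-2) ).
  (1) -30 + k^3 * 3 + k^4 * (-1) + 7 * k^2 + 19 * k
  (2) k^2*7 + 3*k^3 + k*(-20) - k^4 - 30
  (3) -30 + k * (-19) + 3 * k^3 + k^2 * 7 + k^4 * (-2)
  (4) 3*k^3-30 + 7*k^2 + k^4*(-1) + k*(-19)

Adding the polynomials and combining like terms:
(-21 + k^2*5 + k^3 + k*(-17)) + (k^4*(-1) - 9 + k^2*2 + 2*k^3 + k*(-2))
= 3*k^3-30 + 7*k^2 + k^4*(-1) + k*(-19)
4) 3*k^3-30 + 7*k^2 + k^4*(-1) + k*(-19)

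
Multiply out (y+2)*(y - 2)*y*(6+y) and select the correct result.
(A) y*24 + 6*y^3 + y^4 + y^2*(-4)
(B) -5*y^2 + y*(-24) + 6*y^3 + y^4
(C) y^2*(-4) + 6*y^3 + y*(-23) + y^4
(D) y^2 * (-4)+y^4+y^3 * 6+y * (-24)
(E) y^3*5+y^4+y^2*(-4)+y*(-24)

Expanding (y+2)*(y - 2)*y*(6+y):
= y^2 * (-4)+y^4+y^3 * 6+y * (-24)
D) y^2 * (-4)+y^4+y^3 * 6+y * (-24)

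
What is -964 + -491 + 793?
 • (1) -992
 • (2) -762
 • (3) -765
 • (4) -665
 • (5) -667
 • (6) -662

First: -964 + -491 = -1455
Then: -1455 + 793 = -662
6) -662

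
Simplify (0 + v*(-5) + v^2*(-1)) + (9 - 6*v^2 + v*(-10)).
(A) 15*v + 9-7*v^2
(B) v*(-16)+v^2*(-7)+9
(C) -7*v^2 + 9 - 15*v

Adding the polynomials and combining like terms:
(0 + v*(-5) + v^2*(-1)) + (9 - 6*v^2 + v*(-10))
= -7*v^2 + 9 - 15*v
C) -7*v^2 + 9 - 15*v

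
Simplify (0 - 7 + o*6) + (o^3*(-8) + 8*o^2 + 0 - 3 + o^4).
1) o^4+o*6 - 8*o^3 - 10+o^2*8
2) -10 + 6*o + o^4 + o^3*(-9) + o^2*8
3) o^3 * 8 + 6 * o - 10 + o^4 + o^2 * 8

Adding the polynomials and combining like terms:
(0 - 7 + o*6) + (o^3*(-8) + 8*o^2 + 0 - 3 + o^4)
= o^4+o*6 - 8*o^3 - 10+o^2*8
1) o^4+o*6 - 8*o^3 - 10+o^2*8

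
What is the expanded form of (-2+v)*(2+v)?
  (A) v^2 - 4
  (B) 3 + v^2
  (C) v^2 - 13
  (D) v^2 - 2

Expanding (-2+v)*(2+v):
= v^2 - 4
A) v^2 - 4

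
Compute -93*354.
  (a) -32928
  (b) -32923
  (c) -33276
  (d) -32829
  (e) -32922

-93 * 354 = -32922
e) -32922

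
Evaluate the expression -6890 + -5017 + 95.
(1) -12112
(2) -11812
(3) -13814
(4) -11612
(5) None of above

First: -6890 + -5017 = -11907
Then: -11907 + 95 = -11812
2) -11812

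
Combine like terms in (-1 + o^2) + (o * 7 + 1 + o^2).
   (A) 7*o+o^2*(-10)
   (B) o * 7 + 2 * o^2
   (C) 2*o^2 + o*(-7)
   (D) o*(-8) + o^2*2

Adding the polynomials and combining like terms:
(-1 + o^2) + (o*7 + 1 + o^2)
= o * 7 + 2 * o^2
B) o * 7 + 2 * o^2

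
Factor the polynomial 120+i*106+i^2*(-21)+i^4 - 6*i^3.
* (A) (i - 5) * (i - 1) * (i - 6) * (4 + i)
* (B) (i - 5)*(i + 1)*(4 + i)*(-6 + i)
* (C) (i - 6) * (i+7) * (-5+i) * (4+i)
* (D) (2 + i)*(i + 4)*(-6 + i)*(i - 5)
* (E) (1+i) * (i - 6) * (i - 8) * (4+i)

We need to factor 120+i*106+i^2*(-21)+i^4 - 6*i^3.
The factored form is (i - 5)*(i + 1)*(4 + i)*(-6 + i).
B) (i - 5)*(i + 1)*(4 + i)*(-6 + i)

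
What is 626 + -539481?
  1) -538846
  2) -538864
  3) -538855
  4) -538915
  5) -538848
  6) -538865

626 + -539481 = -538855
3) -538855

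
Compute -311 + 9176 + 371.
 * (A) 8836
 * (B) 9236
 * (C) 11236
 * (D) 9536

First: -311 + 9176 = 8865
Then: 8865 + 371 = 9236
B) 9236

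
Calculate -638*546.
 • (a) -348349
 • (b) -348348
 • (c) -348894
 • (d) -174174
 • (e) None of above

-638 * 546 = -348348
b) -348348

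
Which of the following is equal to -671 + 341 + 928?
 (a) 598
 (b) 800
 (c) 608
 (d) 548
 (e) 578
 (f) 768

First: -671 + 341 = -330
Then: -330 + 928 = 598
a) 598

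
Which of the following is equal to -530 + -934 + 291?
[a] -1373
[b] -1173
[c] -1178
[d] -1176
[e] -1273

First: -530 + -934 = -1464
Then: -1464 + 291 = -1173
b) -1173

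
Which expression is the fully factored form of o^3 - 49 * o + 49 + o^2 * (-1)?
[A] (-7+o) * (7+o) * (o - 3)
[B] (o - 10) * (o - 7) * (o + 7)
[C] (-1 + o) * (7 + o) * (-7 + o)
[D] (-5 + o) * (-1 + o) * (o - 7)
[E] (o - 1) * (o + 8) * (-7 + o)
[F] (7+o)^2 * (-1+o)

We need to factor o^3 - 49 * o + 49 + o^2 * (-1).
The factored form is (-1 + o) * (7 + o) * (-7 + o).
C) (-1 + o) * (7 + o) * (-7 + o)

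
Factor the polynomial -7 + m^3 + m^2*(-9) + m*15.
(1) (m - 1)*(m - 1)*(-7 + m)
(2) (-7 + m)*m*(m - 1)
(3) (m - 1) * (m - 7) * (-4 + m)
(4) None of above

We need to factor -7 + m^3 + m^2*(-9) + m*15.
The factored form is (m - 1)*(m - 1)*(-7 + m).
1) (m - 1)*(m - 1)*(-7 + m)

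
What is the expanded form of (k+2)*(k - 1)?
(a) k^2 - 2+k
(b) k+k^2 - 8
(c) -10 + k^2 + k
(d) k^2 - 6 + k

Expanding (k+2)*(k - 1):
= k^2 - 2+k
a) k^2 - 2+k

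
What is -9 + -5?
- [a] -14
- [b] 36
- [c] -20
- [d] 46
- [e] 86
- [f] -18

-9 + -5 = -14
a) -14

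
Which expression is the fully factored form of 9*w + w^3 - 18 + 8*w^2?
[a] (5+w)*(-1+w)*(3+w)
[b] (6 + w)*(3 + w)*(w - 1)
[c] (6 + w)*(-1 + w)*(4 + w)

We need to factor 9*w + w^3 - 18 + 8*w^2.
The factored form is (6 + w)*(3 + w)*(w - 1).
b) (6 + w)*(3 + w)*(w - 1)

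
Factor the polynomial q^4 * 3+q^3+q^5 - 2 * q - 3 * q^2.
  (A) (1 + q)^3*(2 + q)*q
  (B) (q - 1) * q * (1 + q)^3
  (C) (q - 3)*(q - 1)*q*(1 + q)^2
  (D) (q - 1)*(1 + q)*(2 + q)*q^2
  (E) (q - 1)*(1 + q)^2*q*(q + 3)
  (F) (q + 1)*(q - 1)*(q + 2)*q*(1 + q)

We need to factor q^4 * 3+q^3+q^5 - 2 * q - 3 * q^2.
The factored form is (q + 1)*(q - 1)*(q + 2)*q*(1 + q).
F) (q + 1)*(q - 1)*(q + 2)*q*(1 + q)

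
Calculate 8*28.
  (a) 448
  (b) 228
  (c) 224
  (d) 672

8 * 28 = 224
c) 224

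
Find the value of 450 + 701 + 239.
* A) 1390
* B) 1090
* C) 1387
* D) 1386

First: 450 + 701 = 1151
Then: 1151 + 239 = 1390
A) 1390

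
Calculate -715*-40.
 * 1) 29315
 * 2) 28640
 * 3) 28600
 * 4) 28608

-715 * -40 = 28600
3) 28600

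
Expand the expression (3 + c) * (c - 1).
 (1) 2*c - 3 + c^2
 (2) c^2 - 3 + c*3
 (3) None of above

Expanding (3 + c) * (c - 1):
= 2*c - 3 + c^2
1) 2*c - 3 + c^2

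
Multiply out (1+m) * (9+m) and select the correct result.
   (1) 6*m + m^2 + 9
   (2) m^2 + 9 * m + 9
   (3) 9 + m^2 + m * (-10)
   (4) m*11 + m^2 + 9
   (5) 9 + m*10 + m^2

Expanding (1+m) * (9+m):
= 9 + m*10 + m^2
5) 9 + m*10 + m^2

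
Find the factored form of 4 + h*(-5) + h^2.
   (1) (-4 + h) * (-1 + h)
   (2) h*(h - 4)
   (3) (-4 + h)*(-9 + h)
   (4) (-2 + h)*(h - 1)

We need to factor 4 + h*(-5) + h^2.
The factored form is (-4 + h) * (-1 + h).
1) (-4 + h) * (-1 + h)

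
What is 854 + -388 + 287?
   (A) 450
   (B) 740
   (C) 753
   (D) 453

First: 854 + -388 = 466
Then: 466 + 287 = 753
C) 753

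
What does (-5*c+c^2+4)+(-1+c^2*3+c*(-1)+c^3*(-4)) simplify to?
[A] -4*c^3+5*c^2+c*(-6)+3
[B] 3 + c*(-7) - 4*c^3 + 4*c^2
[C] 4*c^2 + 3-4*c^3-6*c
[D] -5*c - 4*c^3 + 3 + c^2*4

Adding the polynomials and combining like terms:
(-5*c + c^2 + 4) + (-1 + c^2*3 + c*(-1) + c^3*(-4))
= 4*c^2 + 3-4*c^3-6*c
C) 4*c^2 + 3-4*c^3-6*c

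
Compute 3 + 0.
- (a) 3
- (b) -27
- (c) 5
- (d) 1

3 + 0 = 3
a) 3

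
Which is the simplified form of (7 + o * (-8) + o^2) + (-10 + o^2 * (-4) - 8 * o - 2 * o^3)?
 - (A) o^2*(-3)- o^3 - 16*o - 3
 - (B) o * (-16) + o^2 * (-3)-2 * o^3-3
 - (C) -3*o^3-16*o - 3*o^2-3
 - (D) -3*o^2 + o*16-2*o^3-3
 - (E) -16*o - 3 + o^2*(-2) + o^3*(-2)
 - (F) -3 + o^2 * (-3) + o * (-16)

Adding the polynomials and combining like terms:
(7 + o*(-8) + o^2) + (-10 + o^2*(-4) - 8*o - 2*o^3)
= o * (-16) + o^2 * (-3)-2 * o^3-3
B) o * (-16) + o^2 * (-3)-2 * o^3-3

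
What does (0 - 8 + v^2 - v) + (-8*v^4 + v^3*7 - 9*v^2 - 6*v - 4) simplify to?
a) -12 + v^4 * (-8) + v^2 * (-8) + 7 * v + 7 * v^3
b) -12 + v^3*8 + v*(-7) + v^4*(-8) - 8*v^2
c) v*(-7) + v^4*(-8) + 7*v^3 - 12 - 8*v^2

Adding the polynomials and combining like terms:
(0 - 8 + v^2 - v) + (-8*v^4 + v^3*7 - 9*v^2 - 6*v - 4)
= v*(-7) + v^4*(-8) + 7*v^3 - 12 - 8*v^2
c) v*(-7) + v^4*(-8) + 7*v^3 - 12 - 8*v^2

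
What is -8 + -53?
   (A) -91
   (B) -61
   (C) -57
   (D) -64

-8 + -53 = -61
B) -61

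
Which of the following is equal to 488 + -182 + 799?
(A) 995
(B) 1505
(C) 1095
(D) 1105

First: 488 + -182 = 306
Then: 306 + 799 = 1105
D) 1105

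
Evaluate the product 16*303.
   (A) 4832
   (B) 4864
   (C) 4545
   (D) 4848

16 * 303 = 4848
D) 4848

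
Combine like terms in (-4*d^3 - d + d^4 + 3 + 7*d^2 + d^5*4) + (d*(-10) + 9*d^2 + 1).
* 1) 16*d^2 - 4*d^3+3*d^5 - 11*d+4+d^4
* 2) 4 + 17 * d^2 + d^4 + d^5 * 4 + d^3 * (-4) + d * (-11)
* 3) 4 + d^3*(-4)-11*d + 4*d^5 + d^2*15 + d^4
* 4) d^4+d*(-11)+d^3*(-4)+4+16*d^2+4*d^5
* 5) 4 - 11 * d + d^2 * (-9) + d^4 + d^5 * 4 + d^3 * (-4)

Adding the polynomials and combining like terms:
(-4*d^3 - d + d^4 + 3 + 7*d^2 + d^5*4) + (d*(-10) + 9*d^2 + 1)
= d^4+d*(-11)+d^3*(-4)+4+16*d^2+4*d^5
4) d^4+d*(-11)+d^3*(-4)+4+16*d^2+4*d^5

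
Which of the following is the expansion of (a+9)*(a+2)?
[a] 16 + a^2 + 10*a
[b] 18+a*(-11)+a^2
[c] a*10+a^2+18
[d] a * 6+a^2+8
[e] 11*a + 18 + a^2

Expanding (a+9)*(a+2):
= 11*a + 18 + a^2
e) 11*a + 18 + a^2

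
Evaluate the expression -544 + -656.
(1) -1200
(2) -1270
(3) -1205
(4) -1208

-544 + -656 = -1200
1) -1200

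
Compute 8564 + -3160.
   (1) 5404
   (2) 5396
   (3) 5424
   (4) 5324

8564 + -3160 = 5404
1) 5404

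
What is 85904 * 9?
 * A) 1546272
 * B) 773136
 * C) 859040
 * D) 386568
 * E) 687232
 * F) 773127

85904 * 9 = 773136
B) 773136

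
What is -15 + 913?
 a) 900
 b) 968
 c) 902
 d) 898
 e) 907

-15 + 913 = 898
d) 898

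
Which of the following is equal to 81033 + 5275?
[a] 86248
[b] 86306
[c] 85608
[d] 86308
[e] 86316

81033 + 5275 = 86308
d) 86308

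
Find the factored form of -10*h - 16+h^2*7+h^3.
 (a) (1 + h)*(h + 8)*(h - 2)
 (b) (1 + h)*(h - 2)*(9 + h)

We need to factor -10*h - 16+h^2*7+h^3.
The factored form is (1 + h)*(h + 8)*(h - 2).
a) (1 + h)*(h + 8)*(h - 2)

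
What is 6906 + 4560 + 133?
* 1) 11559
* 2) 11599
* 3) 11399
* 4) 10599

First: 6906 + 4560 = 11466
Then: 11466 + 133 = 11599
2) 11599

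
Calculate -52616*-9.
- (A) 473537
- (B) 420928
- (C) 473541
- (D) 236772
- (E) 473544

-52616 * -9 = 473544
E) 473544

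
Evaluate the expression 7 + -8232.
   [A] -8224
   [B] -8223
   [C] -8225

7 + -8232 = -8225
C) -8225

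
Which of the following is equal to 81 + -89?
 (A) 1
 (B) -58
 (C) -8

81 + -89 = -8
C) -8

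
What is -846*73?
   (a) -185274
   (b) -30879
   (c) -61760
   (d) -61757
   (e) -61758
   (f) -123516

-846 * 73 = -61758
e) -61758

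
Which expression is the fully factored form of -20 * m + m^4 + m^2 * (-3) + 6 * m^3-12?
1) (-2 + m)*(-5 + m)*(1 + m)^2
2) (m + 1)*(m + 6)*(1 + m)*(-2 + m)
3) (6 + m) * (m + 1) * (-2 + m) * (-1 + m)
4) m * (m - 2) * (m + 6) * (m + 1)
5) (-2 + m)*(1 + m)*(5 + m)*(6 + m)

We need to factor -20 * m + m^4 + m^2 * (-3) + 6 * m^3-12.
The factored form is (m + 1)*(m + 6)*(1 + m)*(-2 + m).
2) (m + 1)*(m + 6)*(1 + m)*(-2 + m)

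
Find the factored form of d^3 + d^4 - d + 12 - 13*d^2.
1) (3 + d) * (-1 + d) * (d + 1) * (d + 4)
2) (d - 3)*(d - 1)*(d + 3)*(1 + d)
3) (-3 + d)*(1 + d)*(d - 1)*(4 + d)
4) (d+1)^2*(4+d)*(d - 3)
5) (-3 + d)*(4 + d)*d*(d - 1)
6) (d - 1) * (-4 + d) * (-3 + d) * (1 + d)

We need to factor d^3 + d^4 - d + 12 - 13*d^2.
The factored form is (-3 + d)*(1 + d)*(d - 1)*(4 + d).
3) (-3 + d)*(1 + d)*(d - 1)*(4 + d)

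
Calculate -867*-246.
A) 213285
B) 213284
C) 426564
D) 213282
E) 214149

-867 * -246 = 213282
D) 213282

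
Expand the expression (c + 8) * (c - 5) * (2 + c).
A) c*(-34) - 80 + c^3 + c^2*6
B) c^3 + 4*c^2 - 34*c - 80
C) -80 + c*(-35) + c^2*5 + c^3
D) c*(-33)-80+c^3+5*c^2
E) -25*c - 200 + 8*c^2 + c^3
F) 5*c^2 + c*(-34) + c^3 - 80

Expanding (c + 8) * (c - 5) * (2 + c):
= 5*c^2 + c*(-34) + c^3 - 80
F) 5*c^2 + c*(-34) + c^3 - 80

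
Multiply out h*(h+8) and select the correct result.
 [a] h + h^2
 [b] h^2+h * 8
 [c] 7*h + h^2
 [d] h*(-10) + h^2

Expanding h*(h+8):
= h^2+h * 8
b) h^2+h * 8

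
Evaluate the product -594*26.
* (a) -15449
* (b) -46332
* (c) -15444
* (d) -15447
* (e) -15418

-594 * 26 = -15444
c) -15444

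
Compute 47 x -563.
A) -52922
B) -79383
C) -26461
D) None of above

47 * -563 = -26461
C) -26461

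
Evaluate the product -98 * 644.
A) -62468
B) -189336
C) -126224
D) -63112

-98 * 644 = -63112
D) -63112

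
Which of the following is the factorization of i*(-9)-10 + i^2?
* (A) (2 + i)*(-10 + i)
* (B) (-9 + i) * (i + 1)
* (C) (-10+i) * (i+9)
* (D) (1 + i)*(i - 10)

We need to factor i*(-9)-10 + i^2.
The factored form is (1 + i)*(i - 10).
D) (1 + i)*(i - 10)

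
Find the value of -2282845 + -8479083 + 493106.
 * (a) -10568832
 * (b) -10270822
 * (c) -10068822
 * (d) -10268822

First: -2282845 + -8479083 = -10761928
Then: -10761928 + 493106 = -10268822
d) -10268822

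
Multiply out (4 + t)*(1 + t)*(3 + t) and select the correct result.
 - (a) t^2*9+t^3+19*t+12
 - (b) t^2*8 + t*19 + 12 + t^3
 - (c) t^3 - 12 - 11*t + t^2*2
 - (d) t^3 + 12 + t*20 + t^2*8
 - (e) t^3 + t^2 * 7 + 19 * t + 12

Expanding (4 + t)*(1 + t)*(3 + t):
= t^2*8 + t*19 + 12 + t^3
b) t^2*8 + t*19 + 12 + t^3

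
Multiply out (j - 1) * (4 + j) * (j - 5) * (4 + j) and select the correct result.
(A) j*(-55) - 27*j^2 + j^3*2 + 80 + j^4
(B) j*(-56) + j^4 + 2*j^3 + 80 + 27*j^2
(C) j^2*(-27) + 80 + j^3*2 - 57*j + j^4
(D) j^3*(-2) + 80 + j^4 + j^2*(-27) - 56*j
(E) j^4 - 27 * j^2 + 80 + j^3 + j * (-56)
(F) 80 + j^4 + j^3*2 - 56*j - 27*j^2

Expanding (j - 1) * (4 + j) * (j - 5) * (4 + j):
= 80 + j^4 + j^3*2 - 56*j - 27*j^2
F) 80 + j^4 + j^3*2 - 56*j - 27*j^2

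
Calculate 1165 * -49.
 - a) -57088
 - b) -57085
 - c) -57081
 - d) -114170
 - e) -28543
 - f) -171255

1165 * -49 = -57085
b) -57085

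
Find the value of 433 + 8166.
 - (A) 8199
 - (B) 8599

433 + 8166 = 8599
B) 8599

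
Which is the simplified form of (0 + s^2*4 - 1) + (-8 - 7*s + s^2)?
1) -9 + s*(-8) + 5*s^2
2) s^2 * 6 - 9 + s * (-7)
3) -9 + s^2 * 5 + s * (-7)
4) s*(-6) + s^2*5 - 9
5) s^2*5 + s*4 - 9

Adding the polynomials and combining like terms:
(0 + s^2*4 - 1) + (-8 - 7*s + s^2)
= -9 + s^2 * 5 + s * (-7)
3) -9 + s^2 * 5 + s * (-7)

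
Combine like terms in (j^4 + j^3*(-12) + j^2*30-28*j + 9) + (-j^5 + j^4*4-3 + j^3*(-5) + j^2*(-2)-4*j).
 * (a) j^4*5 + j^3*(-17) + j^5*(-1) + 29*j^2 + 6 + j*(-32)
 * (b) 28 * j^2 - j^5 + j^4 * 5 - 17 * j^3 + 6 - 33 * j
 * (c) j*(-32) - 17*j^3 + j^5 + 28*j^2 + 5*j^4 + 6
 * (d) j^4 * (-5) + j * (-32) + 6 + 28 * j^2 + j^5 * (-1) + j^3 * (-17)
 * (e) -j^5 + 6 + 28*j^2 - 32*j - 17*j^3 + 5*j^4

Adding the polynomials and combining like terms:
(j^4 + j^3*(-12) + j^2*30 - 28*j + 9) + (-j^5 + j^4*4 - 3 + j^3*(-5) + j^2*(-2) - 4*j)
= -j^5 + 6 + 28*j^2 - 32*j - 17*j^3 + 5*j^4
e) -j^5 + 6 + 28*j^2 - 32*j - 17*j^3 + 5*j^4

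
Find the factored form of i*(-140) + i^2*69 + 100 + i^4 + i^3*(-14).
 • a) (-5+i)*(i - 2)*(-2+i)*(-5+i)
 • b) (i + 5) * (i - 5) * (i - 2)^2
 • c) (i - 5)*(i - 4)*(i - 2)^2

We need to factor i*(-140) + i^2*69 + 100 + i^4 + i^3*(-14).
The factored form is (-5+i)*(i - 2)*(-2+i)*(-5+i).
a) (-5+i)*(i - 2)*(-2+i)*(-5+i)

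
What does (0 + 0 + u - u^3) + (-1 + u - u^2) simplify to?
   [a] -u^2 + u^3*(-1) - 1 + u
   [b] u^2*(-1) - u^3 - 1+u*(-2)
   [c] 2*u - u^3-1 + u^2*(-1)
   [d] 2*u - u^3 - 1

Adding the polynomials and combining like terms:
(0 + 0 + u - u^3) + (-1 + u - u^2)
= 2*u - u^3-1 + u^2*(-1)
c) 2*u - u^3-1 + u^2*(-1)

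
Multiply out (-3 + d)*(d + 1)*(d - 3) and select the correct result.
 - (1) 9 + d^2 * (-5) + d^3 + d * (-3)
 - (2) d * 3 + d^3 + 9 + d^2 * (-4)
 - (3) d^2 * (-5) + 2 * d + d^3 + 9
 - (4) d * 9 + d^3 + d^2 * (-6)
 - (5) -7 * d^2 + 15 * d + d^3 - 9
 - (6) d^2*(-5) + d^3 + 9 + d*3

Expanding (-3 + d)*(d + 1)*(d - 3):
= d^2*(-5) + d^3 + 9 + d*3
6) d^2*(-5) + d^3 + 9 + d*3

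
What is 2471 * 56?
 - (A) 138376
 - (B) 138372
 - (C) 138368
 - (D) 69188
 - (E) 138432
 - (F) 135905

2471 * 56 = 138376
A) 138376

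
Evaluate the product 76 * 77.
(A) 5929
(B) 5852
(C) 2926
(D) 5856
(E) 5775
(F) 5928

76 * 77 = 5852
B) 5852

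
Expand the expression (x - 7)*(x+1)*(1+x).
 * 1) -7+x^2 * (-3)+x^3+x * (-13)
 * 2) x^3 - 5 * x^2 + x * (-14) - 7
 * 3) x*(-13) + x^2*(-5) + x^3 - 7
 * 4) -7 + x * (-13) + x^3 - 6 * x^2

Expanding (x - 7)*(x+1)*(1+x):
= x*(-13) + x^2*(-5) + x^3 - 7
3) x*(-13) + x^2*(-5) + x^3 - 7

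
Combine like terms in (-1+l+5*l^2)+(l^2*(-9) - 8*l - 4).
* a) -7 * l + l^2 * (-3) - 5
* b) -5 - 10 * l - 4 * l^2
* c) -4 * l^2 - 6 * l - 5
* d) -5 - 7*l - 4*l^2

Adding the polynomials and combining like terms:
(-1 + l + 5*l^2) + (l^2*(-9) - 8*l - 4)
= -5 - 7*l - 4*l^2
d) -5 - 7*l - 4*l^2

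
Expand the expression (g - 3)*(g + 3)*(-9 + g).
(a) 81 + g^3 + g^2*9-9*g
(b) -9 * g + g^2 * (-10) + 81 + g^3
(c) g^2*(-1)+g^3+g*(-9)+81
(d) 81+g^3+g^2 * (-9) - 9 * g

Expanding (g - 3)*(g + 3)*(-9 + g):
= 81+g^3+g^2 * (-9) - 9 * g
d) 81+g^3+g^2 * (-9) - 9 * g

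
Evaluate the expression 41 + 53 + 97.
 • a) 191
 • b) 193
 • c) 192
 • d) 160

First: 41 + 53 = 94
Then: 94 + 97 = 191
a) 191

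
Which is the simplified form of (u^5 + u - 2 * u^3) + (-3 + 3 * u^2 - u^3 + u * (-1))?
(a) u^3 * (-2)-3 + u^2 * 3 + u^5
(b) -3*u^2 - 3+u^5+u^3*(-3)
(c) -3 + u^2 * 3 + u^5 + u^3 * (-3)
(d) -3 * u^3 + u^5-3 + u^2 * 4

Adding the polynomials and combining like terms:
(u^5 + u - 2*u^3) + (-3 + 3*u^2 - u^3 + u*(-1))
= -3 + u^2 * 3 + u^5 + u^3 * (-3)
c) -3 + u^2 * 3 + u^5 + u^3 * (-3)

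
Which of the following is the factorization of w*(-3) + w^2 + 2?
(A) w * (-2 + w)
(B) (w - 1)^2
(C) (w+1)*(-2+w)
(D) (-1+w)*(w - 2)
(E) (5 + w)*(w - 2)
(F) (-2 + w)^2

We need to factor w*(-3) + w^2 + 2.
The factored form is (-1+w)*(w - 2).
D) (-1+w)*(w - 2)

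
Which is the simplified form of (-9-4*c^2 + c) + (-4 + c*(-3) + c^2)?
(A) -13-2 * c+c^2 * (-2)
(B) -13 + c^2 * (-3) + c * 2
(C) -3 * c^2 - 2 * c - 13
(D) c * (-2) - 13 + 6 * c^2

Adding the polynomials and combining like terms:
(-9 - 4*c^2 + c) + (-4 + c*(-3) + c^2)
= -3 * c^2 - 2 * c - 13
C) -3 * c^2 - 2 * c - 13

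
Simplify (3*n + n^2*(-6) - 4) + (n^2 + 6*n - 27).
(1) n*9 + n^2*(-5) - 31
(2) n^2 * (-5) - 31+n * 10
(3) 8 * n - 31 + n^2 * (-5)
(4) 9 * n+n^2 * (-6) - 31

Adding the polynomials and combining like terms:
(3*n + n^2*(-6) - 4) + (n^2 + 6*n - 27)
= n*9 + n^2*(-5) - 31
1) n*9 + n^2*(-5) - 31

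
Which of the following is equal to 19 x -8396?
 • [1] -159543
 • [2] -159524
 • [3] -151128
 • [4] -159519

19 * -8396 = -159524
2) -159524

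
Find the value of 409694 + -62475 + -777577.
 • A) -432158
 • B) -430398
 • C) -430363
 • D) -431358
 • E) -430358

First: 409694 + -62475 = 347219
Then: 347219 + -777577 = -430358
E) -430358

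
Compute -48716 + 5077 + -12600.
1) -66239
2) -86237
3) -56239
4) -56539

First: -48716 + 5077 = -43639
Then: -43639 + -12600 = -56239
3) -56239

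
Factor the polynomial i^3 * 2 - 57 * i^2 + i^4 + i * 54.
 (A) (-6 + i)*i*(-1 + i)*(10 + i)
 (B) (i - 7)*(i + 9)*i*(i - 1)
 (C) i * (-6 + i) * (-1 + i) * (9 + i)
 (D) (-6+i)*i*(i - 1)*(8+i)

We need to factor i^3 * 2 - 57 * i^2 + i^4 + i * 54.
The factored form is i * (-6 + i) * (-1 + i) * (9 + i).
C) i * (-6 + i) * (-1 + i) * (9 + i)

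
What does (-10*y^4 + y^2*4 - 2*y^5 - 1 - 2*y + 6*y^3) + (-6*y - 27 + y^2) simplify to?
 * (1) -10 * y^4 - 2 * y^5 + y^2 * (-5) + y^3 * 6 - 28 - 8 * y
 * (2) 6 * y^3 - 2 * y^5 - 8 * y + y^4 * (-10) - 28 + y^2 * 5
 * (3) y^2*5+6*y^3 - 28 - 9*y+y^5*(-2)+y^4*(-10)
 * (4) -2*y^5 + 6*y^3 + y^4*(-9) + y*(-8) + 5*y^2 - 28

Adding the polynomials and combining like terms:
(-10*y^4 + y^2*4 - 2*y^5 - 1 - 2*y + 6*y^3) + (-6*y - 27 + y^2)
= 6 * y^3 - 2 * y^5 - 8 * y + y^4 * (-10) - 28 + y^2 * 5
2) 6 * y^3 - 2 * y^5 - 8 * y + y^4 * (-10) - 28 + y^2 * 5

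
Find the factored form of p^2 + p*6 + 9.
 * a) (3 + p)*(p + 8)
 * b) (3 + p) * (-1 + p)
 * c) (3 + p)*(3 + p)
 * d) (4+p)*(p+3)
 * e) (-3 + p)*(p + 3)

We need to factor p^2 + p*6 + 9.
The factored form is (3 + p)*(3 + p).
c) (3 + p)*(3 + p)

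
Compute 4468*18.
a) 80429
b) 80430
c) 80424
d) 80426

4468 * 18 = 80424
c) 80424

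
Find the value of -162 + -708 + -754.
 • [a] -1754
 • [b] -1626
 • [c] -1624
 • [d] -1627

First: -162 + -708 = -870
Then: -870 + -754 = -1624
c) -1624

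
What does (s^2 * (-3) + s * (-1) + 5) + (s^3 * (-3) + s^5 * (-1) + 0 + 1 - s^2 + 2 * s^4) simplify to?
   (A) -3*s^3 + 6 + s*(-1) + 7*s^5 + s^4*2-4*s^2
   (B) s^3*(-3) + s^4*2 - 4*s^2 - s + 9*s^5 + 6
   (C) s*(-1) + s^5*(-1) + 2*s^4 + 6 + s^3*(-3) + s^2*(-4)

Adding the polynomials and combining like terms:
(s^2*(-3) + s*(-1) + 5) + (s^3*(-3) + s^5*(-1) + 0 + 1 - s^2 + 2*s^4)
= s*(-1) + s^5*(-1) + 2*s^4 + 6 + s^3*(-3) + s^2*(-4)
C) s*(-1) + s^5*(-1) + 2*s^4 + 6 + s^3*(-3) + s^2*(-4)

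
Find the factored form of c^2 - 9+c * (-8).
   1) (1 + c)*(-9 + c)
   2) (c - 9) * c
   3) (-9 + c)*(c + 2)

We need to factor c^2 - 9+c * (-8).
The factored form is (1 + c)*(-9 + c).
1) (1 + c)*(-9 + c)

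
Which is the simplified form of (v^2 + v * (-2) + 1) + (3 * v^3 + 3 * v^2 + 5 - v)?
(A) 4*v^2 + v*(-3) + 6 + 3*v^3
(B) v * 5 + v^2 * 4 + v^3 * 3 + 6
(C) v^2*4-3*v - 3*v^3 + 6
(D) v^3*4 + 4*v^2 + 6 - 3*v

Adding the polynomials and combining like terms:
(v^2 + v*(-2) + 1) + (3*v^3 + 3*v^2 + 5 - v)
= 4*v^2 + v*(-3) + 6 + 3*v^3
A) 4*v^2 + v*(-3) + 6 + 3*v^3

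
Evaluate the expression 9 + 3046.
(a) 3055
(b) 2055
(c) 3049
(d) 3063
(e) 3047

9 + 3046 = 3055
a) 3055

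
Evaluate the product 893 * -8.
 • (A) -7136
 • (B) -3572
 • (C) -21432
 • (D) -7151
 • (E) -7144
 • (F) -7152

893 * -8 = -7144
E) -7144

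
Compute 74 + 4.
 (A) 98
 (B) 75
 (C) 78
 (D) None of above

74 + 4 = 78
C) 78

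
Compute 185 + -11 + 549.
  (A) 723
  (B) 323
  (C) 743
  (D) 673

First: 185 + -11 = 174
Then: 174 + 549 = 723
A) 723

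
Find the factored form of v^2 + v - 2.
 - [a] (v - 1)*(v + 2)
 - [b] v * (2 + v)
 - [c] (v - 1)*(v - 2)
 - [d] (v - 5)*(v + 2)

We need to factor v^2 + v - 2.
The factored form is (v - 1)*(v + 2).
a) (v - 1)*(v + 2)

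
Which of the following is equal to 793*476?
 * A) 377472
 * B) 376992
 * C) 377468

793 * 476 = 377468
C) 377468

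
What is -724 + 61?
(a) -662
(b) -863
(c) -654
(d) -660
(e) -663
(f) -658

-724 + 61 = -663
e) -663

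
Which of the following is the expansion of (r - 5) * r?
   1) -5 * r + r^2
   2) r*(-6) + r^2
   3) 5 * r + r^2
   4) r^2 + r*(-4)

Expanding (r - 5) * r:
= -5 * r + r^2
1) -5 * r + r^2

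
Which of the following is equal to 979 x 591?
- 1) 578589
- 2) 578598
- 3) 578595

979 * 591 = 578589
1) 578589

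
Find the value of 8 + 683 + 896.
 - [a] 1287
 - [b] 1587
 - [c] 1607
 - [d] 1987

First: 8 + 683 = 691
Then: 691 + 896 = 1587
b) 1587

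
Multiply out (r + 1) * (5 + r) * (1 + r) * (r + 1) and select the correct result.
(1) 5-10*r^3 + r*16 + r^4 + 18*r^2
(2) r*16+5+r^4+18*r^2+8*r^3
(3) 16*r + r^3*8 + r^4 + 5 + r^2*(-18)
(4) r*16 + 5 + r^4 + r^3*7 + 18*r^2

Expanding (r + 1) * (5 + r) * (1 + r) * (r + 1):
= r*16+5+r^4+18*r^2+8*r^3
2) r*16+5+r^4+18*r^2+8*r^3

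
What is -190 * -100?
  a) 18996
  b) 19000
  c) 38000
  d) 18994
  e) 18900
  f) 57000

-190 * -100 = 19000
b) 19000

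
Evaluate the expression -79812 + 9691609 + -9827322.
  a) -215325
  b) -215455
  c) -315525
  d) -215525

First: -79812 + 9691609 = 9611797
Then: 9611797 + -9827322 = -215525
d) -215525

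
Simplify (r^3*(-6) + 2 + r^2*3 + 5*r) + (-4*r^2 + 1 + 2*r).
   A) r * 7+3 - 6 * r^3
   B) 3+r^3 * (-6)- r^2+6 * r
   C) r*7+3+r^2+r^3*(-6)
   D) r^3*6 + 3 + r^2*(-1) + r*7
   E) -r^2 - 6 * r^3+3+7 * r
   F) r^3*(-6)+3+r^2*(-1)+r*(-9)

Adding the polynomials and combining like terms:
(r^3*(-6) + 2 + r^2*3 + 5*r) + (-4*r^2 + 1 + 2*r)
= -r^2 - 6 * r^3+3+7 * r
E) -r^2 - 6 * r^3+3+7 * r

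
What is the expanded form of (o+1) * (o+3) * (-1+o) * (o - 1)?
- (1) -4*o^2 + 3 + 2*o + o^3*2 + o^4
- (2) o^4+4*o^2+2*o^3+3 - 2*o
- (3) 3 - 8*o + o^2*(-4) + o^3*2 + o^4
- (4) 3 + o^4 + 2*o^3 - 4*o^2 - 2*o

Expanding (o+1) * (o+3) * (-1+o) * (o - 1):
= 3 + o^4 + 2*o^3 - 4*o^2 - 2*o
4) 3 + o^4 + 2*o^3 - 4*o^2 - 2*o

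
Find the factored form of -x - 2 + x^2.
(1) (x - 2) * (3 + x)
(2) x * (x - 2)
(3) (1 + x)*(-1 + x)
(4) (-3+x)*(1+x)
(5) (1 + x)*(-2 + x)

We need to factor -x - 2 + x^2.
The factored form is (1 + x)*(-2 + x).
5) (1 + x)*(-2 + x)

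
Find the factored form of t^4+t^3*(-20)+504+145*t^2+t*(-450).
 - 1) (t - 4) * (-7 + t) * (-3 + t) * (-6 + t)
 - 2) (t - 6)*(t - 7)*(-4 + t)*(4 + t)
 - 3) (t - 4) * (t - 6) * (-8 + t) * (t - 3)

We need to factor t^4+t^3*(-20)+504+145*t^2+t*(-450).
The factored form is (t - 4) * (-7 + t) * (-3 + t) * (-6 + t).
1) (t - 4) * (-7 + t) * (-3 + t) * (-6 + t)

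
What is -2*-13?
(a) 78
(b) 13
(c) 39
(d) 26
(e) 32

-2 * -13 = 26
d) 26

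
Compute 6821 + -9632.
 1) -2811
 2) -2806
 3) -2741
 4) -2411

6821 + -9632 = -2811
1) -2811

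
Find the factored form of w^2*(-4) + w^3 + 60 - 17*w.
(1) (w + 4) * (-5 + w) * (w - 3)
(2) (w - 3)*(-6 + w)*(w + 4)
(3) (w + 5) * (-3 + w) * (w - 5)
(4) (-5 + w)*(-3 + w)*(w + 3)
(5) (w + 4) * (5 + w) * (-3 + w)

We need to factor w^2*(-4) + w^3 + 60 - 17*w.
The factored form is (w + 4) * (-5 + w) * (w - 3).
1) (w + 4) * (-5 + w) * (w - 3)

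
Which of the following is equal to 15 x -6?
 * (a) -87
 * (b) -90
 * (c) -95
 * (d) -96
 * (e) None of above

15 * -6 = -90
b) -90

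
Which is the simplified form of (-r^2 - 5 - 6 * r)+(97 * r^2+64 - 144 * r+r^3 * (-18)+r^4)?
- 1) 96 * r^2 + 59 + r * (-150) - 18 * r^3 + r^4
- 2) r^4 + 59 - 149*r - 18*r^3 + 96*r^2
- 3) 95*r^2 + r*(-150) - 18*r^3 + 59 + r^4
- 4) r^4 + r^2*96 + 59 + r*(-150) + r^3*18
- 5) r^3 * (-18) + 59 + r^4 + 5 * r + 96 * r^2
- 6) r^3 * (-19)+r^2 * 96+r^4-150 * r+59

Adding the polynomials and combining like terms:
(-r^2 - 5 - 6*r) + (97*r^2 + 64 - 144*r + r^3*(-18) + r^4)
= 96 * r^2 + 59 + r * (-150) - 18 * r^3 + r^4
1) 96 * r^2 + 59 + r * (-150) - 18 * r^3 + r^4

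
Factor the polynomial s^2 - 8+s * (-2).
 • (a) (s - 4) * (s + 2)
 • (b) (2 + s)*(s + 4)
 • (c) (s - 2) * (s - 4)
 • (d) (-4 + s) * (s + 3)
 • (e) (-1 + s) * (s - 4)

We need to factor s^2 - 8+s * (-2).
The factored form is (s - 4) * (s + 2).
a) (s - 4) * (s + 2)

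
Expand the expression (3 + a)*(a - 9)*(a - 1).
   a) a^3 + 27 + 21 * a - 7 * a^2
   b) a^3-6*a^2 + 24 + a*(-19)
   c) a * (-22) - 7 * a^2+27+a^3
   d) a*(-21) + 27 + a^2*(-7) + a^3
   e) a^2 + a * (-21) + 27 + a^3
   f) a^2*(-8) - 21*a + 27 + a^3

Expanding (3 + a)*(a - 9)*(a - 1):
= a*(-21) + 27 + a^2*(-7) + a^3
d) a*(-21) + 27 + a^2*(-7) + a^3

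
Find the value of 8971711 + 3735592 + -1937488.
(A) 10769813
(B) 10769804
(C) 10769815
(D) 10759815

First: 8971711 + 3735592 = 12707303
Then: 12707303 + -1937488 = 10769815
C) 10769815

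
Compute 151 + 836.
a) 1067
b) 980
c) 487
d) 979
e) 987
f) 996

151 + 836 = 987
e) 987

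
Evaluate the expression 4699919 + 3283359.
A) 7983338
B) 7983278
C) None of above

4699919 + 3283359 = 7983278
B) 7983278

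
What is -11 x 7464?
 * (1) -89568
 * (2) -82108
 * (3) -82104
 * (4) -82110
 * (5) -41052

-11 * 7464 = -82104
3) -82104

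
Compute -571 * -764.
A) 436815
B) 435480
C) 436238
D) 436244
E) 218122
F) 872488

-571 * -764 = 436244
D) 436244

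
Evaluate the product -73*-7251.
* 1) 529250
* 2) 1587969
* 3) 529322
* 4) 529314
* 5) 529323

-73 * -7251 = 529323
5) 529323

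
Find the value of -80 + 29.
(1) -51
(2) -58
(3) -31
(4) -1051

-80 + 29 = -51
1) -51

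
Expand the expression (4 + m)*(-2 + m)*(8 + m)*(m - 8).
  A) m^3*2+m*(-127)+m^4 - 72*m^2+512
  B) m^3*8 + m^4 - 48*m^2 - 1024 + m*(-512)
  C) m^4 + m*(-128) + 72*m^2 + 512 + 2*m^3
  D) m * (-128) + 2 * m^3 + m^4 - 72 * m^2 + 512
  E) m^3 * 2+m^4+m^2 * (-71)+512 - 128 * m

Expanding (4 + m)*(-2 + m)*(8 + m)*(m - 8):
= m * (-128) + 2 * m^3 + m^4 - 72 * m^2 + 512
D) m * (-128) + 2 * m^3 + m^4 - 72 * m^2 + 512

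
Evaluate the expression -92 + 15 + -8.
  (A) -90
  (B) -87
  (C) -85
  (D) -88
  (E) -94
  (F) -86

First: -92 + 15 = -77
Then: -77 + -8 = -85
C) -85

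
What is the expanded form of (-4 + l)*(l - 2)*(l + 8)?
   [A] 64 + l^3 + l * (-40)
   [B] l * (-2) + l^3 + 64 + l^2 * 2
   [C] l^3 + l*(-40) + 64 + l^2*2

Expanding (-4 + l)*(l - 2)*(l + 8):
= l^3 + l*(-40) + 64 + l^2*2
C) l^3 + l*(-40) + 64 + l^2*2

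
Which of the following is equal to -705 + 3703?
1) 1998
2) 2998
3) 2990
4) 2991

-705 + 3703 = 2998
2) 2998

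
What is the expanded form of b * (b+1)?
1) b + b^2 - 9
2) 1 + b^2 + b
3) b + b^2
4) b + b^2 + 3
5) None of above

Expanding b * (b+1):
= b + b^2
3) b + b^2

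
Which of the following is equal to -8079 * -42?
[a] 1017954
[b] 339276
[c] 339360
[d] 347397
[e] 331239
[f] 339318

-8079 * -42 = 339318
f) 339318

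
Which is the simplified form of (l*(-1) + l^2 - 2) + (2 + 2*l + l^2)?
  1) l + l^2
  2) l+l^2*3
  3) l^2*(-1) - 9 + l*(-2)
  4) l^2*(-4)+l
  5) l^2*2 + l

Adding the polynomials and combining like terms:
(l*(-1) + l^2 - 2) + (2 + 2*l + l^2)
= l^2*2 + l
5) l^2*2 + l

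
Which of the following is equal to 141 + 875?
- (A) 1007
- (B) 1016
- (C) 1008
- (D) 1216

141 + 875 = 1016
B) 1016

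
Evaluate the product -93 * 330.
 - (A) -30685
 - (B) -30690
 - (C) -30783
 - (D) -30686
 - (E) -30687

-93 * 330 = -30690
B) -30690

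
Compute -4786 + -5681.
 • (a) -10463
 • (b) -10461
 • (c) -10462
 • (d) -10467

-4786 + -5681 = -10467
d) -10467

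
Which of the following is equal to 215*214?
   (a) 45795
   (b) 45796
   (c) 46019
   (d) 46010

215 * 214 = 46010
d) 46010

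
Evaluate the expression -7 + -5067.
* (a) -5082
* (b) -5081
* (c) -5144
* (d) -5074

-7 + -5067 = -5074
d) -5074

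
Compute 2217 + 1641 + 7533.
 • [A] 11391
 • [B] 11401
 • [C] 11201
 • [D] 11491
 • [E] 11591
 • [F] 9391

First: 2217 + 1641 = 3858
Then: 3858 + 7533 = 11391
A) 11391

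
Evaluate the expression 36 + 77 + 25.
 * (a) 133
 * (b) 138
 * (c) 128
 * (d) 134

First: 36 + 77 = 113
Then: 113 + 25 = 138
b) 138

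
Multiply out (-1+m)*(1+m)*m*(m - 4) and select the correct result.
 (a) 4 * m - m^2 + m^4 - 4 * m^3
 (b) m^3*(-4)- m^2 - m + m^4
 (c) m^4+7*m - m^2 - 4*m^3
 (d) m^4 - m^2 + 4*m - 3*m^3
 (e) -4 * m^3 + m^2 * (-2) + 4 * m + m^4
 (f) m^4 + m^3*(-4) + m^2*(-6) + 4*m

Expanding (-1+m)*(1+m)*m*(m - 4):
= 4 * m - m^2 + m^4 - 4 * m^3
a) 4 * m - m^2 + m^4 - 4 * m^3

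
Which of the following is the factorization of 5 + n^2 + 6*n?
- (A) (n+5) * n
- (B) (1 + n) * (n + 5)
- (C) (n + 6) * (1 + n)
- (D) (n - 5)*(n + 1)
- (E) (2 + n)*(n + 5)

We need to factor 5 + n^2 + 6*n.
The factored form is (1 + n) * (n + 5).
B) (1 + n) * (n + 5)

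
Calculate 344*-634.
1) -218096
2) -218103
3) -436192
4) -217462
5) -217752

344 * -634 = -218096
1) -218096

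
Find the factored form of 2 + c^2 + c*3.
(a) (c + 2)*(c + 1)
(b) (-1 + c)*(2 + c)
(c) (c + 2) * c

We need to factor 2 + c^2 + c*3.
The factored form is (c + 2)*(c + 1).
a) (c + 2)*(c + 1)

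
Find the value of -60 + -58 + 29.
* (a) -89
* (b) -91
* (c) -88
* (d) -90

First: -60 + -58 = -118
Then: -118 + 29 = -89
a) -89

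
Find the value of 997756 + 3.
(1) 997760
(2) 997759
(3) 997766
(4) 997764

997756 + 3 = 997759
2) 997759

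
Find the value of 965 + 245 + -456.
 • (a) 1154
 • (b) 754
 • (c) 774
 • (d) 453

First: 965 + 245 = 1210
Then: 1210 + -456 = 754
b) 754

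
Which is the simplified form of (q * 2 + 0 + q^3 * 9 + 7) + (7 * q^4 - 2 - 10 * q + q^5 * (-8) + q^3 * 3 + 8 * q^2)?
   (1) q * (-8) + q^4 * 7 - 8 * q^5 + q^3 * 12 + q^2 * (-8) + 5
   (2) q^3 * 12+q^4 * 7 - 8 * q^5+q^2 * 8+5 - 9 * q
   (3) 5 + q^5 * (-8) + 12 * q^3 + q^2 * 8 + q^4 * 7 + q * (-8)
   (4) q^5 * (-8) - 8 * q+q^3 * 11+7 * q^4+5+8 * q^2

Adding the polynomials and combining like terms:
(q*2 + 0 + q^3*9 + 7) + (7*q^4 - 2 - 10*q + q^5*(-8) + q^3*3 + 8*q^2)
= 5 + q^5 * (-8) + 12 * q^3 + q^2 * 8 + q^4 * 7 + q * (-8)
3) 5 + q^5 * (-8) + 12 * q^3 + q^2 * 8 + q^4 * 7 + q * (-8)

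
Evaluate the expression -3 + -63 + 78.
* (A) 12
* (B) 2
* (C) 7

First: -3 + -63 = -66
Then: -66 + 78 = 12
A) 12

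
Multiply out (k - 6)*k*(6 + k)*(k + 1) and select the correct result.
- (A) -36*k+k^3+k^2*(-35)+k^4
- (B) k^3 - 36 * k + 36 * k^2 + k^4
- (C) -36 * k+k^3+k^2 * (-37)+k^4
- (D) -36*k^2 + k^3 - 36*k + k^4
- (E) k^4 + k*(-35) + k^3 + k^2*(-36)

Expanding (k - 6)*k*(6 + k)*(k + 1):
= -36*k^2 + k^3 - 36*k + k^4
D) -36*k^2 + k^3 - 36*k + k^4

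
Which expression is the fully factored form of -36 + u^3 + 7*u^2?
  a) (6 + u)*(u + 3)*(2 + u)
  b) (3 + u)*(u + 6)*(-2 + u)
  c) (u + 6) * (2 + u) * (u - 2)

We need to factor -36 + u^3 + 7*u^2.
The factored form is (3 + u)*(u + 6)*(-2 + u).
b) (3 + u)*(u + 6)*(-2 + u)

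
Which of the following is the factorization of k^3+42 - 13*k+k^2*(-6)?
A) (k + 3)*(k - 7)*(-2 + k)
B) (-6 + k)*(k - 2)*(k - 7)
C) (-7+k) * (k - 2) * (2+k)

We need to factor k^3+42 - 13*k+k^2*(-6).
The factored form is (k + 3)*(k - 7)*(-2 + k).
A) (k + 3)*(k - 7)*(-2 + k)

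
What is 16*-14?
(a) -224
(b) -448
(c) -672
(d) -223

16 * -14 = -224
a) -224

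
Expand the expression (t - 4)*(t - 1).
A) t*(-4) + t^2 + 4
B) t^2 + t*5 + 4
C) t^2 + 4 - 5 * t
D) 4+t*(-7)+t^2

Expanding (t - 4)*(t - 1):
= t^2 + 4 - 5 * t
C) t^2 + 4 - 5 * t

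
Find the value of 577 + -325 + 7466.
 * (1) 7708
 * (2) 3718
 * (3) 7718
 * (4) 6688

First: 577 + -325 = 252
Then: 252 + 7466 = 7718
3) 7718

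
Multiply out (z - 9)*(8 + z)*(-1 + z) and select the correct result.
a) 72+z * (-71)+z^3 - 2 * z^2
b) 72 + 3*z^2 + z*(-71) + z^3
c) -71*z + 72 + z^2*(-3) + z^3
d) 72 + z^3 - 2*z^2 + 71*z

Expanding (z - 9)*(8 + z)*(-1 + z):
= 72+z * (-71)+z^3 - 2 * z^2
a) 72+z * (-71)+z^3 - 2 * z^2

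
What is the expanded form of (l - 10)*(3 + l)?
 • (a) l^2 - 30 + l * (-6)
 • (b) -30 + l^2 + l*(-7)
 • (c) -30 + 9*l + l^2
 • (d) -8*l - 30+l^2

Expanding (l - 10)*(3 + l):
= -30 + l^2 + l*(-7)
b) -30 + l^2 + l*(-7)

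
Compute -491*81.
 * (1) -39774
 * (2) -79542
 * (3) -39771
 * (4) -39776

-491 * 81 = -39771
3) -39771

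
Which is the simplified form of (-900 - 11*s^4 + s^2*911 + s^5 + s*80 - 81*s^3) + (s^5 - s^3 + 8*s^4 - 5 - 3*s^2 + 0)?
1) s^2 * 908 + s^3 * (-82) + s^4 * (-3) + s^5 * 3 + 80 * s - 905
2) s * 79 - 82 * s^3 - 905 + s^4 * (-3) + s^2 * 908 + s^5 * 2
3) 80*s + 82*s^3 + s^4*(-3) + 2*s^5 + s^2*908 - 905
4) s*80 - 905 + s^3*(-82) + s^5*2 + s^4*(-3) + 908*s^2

Adding the polynomials and combining like terms:
(-900 - 11*s^4 + s^2*911 + s^5 + s*80 - 81*s^3) + (s^5 - s^3 + 8*s^4 - 5 - 3*s^2 + 0)
= s*80 - 905 + s^3*(-82) + s^5*2 + s^4*(-3) + 908*s^2
4) s*80 - 905 + s^3*(-82) + s^5*2 + s^4*(-3) + 908*s^2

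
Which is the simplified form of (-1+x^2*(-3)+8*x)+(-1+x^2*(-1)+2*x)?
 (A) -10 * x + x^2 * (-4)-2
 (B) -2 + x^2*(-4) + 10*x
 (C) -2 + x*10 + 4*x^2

Adding the polynomials and combining like terms:
(-1 + x^2*(-3) + 8*x) + (-1 + x^2*(-1) + 2*x)
= -2 + x^2*(-4) + 10*x
B) -2 + x^2*(-4) + 10*x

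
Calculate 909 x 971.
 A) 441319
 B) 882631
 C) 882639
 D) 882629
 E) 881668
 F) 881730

909 * 971 = 882639
C) 882639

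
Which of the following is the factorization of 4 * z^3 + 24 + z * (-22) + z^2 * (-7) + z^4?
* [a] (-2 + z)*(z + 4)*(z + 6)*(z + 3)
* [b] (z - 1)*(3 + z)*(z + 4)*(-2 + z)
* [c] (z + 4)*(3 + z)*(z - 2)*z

We need to factor 4 * z^3 + 24 + z * (-22) + z^2 * (-7) + z^4.
The factored form is (z - 1)*(3 + z)*(z + 4)*(-2 + z).
b) (z - 1)*(3 + z)*(z + 4)*(-2 + z)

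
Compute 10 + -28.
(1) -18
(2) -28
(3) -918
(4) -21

10 + -28 = -18
1) -18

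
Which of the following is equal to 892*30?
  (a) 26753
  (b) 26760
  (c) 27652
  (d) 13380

892 * 30 = 26760
b) 26760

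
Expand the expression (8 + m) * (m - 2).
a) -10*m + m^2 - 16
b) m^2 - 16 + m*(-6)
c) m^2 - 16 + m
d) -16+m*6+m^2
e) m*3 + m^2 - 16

Expanding (8 + m) * (m - 2):
= -16+m*6+m^2
d) -16+m*6+m^2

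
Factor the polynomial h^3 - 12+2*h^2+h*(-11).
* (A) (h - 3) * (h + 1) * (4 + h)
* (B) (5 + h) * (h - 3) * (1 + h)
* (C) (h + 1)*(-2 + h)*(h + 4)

We need to factor h^3 - 12+2*h^2+h*(-11).
The factored form is (h - 3) * (h + 1) * (4 + h).
A) (h - 3) * (h + 1) * (4 + h)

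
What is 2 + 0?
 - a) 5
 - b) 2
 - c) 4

2 + 0 = 2
b) 2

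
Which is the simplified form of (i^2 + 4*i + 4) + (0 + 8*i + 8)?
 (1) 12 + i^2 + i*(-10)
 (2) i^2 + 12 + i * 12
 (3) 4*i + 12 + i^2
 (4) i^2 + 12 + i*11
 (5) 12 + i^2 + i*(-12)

Adding the polynomials and combining like terms:
(i^2 + 4*i + 4) + (0 + 8*i + 8)
= i^2 + 12 + i * 12
2) i^2 + 12 + i * 12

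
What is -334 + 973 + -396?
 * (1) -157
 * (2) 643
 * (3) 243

First: -334 + 973 = 639
Then: 639 + -396 = 243
3) 243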